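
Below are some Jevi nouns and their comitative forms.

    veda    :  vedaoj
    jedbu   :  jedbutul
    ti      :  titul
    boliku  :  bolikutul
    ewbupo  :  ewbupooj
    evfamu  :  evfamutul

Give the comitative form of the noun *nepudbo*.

The alternation tracks the last vowel of the stem — -tul when the last vowel of the stem is a high vowel (*jedbu*, *ti*, *boliku*, *evfamu*); -oj when the last vowel of the stem is a non-high vowel (*veda*, *ewbupo*).
The last vowel of *nepudbo* is /o/, which is a non-high vowel, so the suffix is -oj, giving *nepudbooj*.

nepudbooj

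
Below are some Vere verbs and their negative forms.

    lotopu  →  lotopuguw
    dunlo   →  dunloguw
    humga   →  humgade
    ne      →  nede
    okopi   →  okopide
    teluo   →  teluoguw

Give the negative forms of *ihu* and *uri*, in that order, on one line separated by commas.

ihuguw, uride

The pattern is rounding harmony: -guw when the last vowel of the stem is a rounded vowel (*lotopu*, *dunlo*, *teluo*); -de when the last vowel of the stem is an unrounded vowel (*humga*, *ne*, *okopi*).
The last vowel of *ihu* is /u/, which is a rounded vowel, so the suffix is -guw, giving *ihuguw*.
*uri* — last vowel /i/ (an unrounded vowel) → -de → *uride*.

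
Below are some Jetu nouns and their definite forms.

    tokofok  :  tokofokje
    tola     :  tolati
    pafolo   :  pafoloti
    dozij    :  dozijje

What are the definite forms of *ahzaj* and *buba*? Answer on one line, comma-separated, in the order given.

ahzajje, bubati

The alternation tracks the final sound of the stem — -je when the stem ends in a consonant (*tokofok*, *dozij*); -ti when the stem ends in a vowel (*tola*, *pafolo*).
The final sound of *ahzaj* is /j/, which is a consonant, so the suffix is -je, giving *ahzajje*.
*buba*: final sound = /a/, a vowel → -ti → *bubati*.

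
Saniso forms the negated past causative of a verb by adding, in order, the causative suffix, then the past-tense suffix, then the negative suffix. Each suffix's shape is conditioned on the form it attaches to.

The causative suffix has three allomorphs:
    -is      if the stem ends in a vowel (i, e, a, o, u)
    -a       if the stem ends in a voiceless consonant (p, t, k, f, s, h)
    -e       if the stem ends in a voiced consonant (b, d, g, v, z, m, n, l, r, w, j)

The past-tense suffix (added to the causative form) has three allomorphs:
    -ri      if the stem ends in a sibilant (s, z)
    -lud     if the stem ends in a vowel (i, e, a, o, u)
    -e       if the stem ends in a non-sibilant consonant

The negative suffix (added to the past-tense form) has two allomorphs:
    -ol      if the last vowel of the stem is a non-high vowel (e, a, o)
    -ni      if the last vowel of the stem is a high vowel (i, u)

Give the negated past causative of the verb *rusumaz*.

rusumazeludni

*rusumaz*: final sound = /z/, a voiced consonant → -e → *rusumaze*.
The causative form *rusumaze* — final sound /e/ (a vowel) → -lud → *rusumazelud*.
The last vowel of the past-tense form *rusumazelud* is /u/, which is a high vowel, so the negative suffix is -ni, giving *rusumazeludni*.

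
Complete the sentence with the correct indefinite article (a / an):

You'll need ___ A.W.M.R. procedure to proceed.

an

The indefinite article is chosen by the initial *sound* of the following word, not its spelling.
The initialism *A.W.M.R.* is read letter by letter; the first letter, A, is pronounced /eɪ/, which begins with a vowel sound.
So the article is *an*: You'll need an A.W.M.R. procedure to proceed.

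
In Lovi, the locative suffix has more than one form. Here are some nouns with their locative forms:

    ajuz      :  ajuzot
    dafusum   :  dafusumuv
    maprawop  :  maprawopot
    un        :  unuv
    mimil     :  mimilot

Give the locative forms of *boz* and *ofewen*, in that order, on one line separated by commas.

The suffix is conditioned by the final consonant: -uv when the stem ends in a nasal (*dafusum*, *un*); -ot when the stem ends in a non-nasal consonant (*ajuz*, *maprawop*, *mimil*).
Since the final consonant of *boz* is /z/ (non-nasal), it takes -ot, giving *bozot*.
*ofewen* — final consonant /n/ (a nasal) → -uv → *ofewenuv*.

bozot, ofewenuv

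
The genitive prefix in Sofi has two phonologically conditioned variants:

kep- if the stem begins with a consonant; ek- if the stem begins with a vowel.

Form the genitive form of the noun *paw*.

The first sound of *paw* is /p/, which is a consonant, so the prefix is kep-, giving *keppaw*.

keppaw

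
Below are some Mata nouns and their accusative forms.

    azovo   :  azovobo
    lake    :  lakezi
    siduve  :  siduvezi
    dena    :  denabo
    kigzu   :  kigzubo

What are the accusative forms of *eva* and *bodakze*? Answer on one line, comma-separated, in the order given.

The suffix is conditioned by the last vowel: -zi when the last vowel of the stem is a front vowel (*lake*, *siduve*); -bo when the last vowel of the stem is a back vowel (*azovo*, *dena*, *kigzu*).
Since the last vowel of *eva* is /a/ (a back vowel), it takes -bo, giving *evabo*.
*bodakze*: last vowel = /e/, a front vowel → -zi → *bodakzezi*.

evabo, bodakzezi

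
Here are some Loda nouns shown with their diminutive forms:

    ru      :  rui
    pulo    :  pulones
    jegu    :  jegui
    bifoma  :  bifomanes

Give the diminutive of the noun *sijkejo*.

Looking at the last vowel of each stem: -i when the last vowel of the stem is a high vowel (*ru*, *jegu*); -nes when the last vowel of the stem is a non-high vowel (*pulo*, *bifoma*).
*sijkejo* — last vowel /o/ (a non-high vowel) → -nes → *sijkejones*.

sijkejones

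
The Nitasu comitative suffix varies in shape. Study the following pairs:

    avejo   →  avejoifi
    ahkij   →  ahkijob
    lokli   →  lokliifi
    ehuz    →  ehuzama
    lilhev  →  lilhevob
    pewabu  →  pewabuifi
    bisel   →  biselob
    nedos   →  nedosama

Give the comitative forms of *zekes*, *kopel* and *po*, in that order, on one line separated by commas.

The pattern is sibilance of the final sound: -ama when the stem ends in a sibilant (*ehuz*, *nedos*); -ob when the stem ends in a non-sibilant consonant (*ahkij*, *lilhev*, *bisel*); -ifi when the stem ends in a vowel (*avejo*, *lokli*, *pewabu*).
*zekes* — final sound /s/ (a sibilant) → -ama → *zekesama*.
Since the final sound of *kopel* is /l/ (a non-sibilant consonant), it takes -ob, giving *kopelob*.
The final sound of *po* is /o/, which is a vowel, so the suffix is -ifi, giving *poifi*.

zekesama, kopelob, poifi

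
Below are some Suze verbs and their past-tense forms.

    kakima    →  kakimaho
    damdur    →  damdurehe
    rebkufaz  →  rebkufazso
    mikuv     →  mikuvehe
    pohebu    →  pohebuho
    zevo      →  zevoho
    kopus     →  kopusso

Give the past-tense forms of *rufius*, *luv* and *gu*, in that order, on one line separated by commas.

rufiusso, luvehe, guho

Looking at the final sound of each stem: -so when the stem ends in a sibilant (*rebkufaz*, *kopus*); -ehe when the stem ends in a non-sibilant consonant (*damdur*, *mikuv*); -ho when the stem ends in a vowel (*kakima*, *pohebu*, *zevo*).
*rufius*: final sound = /s/, a sibilant → -so → *rufiusso*.
Since the final sound of *luv* is /v/ (a non-sibilant consonant), it takes -ehe, giving *luvehe*.
The final sound of *gu* is /u/, which is a vowel, so the suffix is -ho, giving *guho*.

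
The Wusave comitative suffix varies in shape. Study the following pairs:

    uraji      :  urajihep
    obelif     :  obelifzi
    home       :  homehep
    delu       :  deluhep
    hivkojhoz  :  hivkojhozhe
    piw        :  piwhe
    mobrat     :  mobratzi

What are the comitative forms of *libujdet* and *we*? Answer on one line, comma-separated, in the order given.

libujdetzi, wehep

The suffix is conditioned by the final sound: -zi when the stem ends in a voiceless consonant (*obelif*, *mobrat*); -he when the stem ends in a voiced consonant (*hivkojhoz*, *piw*); -hep when the stem ends in a vowel (*uraji*, *home*, *delu*).
Since the final sound of *libujdet* is /t/ (a voiceless consonant), it takes -zi, giving *libujdetzi*.
*we*: final sound = /e/, a vowel → -hep → *wehep*.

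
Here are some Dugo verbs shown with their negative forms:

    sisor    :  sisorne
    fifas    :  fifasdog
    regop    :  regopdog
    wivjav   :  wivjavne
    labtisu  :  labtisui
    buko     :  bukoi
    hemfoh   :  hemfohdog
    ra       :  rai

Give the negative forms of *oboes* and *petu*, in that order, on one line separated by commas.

oboesdog, petui

The alternation tracks the final sound of the stem — -dog when the stem ends in a voiceless consonant (*fifas*, *regop*, *hemfoh*); -ne when the stem ends in a voiced consonant (*sisor*, *wivjav*); -i when the stem ends in a vowel (*labtisu*, *buko*, *ra*).
The final sound of *oboes* is /s/, which is a voiceless consonant, so the suffix is -dog, giving *oboesdog*.
*petu*: final sound = /u/, a vowel → -i → *petui*.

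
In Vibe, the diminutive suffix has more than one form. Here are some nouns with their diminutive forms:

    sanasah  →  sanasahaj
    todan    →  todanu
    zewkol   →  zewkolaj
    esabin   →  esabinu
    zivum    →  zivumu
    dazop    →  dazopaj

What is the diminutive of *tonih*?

tonihaj

The alternation tracks the final consonant of the stem — -u when the stem ends in a nasal (*todan*, *esabin*, *zivum*); -aj when the stem ends in a non-nasal consonant (*sanasah*, *zewkol*, *dazop*).
The final consonant of *tonih* is /h/, which is non-nasal, so the suffix is -aj, giving *tonihaj*.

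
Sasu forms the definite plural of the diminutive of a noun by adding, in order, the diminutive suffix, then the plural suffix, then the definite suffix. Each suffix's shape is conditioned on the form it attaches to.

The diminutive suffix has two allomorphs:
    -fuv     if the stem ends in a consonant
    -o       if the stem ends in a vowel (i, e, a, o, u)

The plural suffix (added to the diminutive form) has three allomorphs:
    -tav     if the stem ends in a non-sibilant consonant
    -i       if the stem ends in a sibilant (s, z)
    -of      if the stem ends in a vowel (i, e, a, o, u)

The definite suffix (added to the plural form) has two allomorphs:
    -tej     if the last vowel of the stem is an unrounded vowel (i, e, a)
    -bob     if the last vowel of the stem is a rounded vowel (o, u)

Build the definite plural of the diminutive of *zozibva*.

The final sound of *zozibva* is /a/, which is a vowel, so the diminutive suffix is -o, giving *zozibvao*.
The diminutive form *zozibvao*: final sound = /o/, a vowel → -of → *zozibvaoof*.
Since the last vowel of the plural form *zozibvaoof* is /o/ (a rounded vowel), it takes -bob, giving *zozibvaoofbob*.

zozibvaoofbob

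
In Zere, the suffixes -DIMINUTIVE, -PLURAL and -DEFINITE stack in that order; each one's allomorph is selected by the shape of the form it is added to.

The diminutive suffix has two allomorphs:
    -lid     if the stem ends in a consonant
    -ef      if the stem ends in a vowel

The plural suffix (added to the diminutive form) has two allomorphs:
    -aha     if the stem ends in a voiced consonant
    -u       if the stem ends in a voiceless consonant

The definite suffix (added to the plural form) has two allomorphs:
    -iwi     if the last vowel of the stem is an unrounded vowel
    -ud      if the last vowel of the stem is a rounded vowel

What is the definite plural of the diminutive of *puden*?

*puden* — final sound /n/ (a consonant) → -lid → *pudenlid*.
The diminutive form *pudenlid* — final consonant /d/ (voiced) → -aha → *pudenlidaha*.
The last vowel of the plural form *pudenlidaha* is /a/, which is an unrounded vowel, so the definite suffix is -iwi, giving *pudenlidahaiwi*.

pudenlidahaiwi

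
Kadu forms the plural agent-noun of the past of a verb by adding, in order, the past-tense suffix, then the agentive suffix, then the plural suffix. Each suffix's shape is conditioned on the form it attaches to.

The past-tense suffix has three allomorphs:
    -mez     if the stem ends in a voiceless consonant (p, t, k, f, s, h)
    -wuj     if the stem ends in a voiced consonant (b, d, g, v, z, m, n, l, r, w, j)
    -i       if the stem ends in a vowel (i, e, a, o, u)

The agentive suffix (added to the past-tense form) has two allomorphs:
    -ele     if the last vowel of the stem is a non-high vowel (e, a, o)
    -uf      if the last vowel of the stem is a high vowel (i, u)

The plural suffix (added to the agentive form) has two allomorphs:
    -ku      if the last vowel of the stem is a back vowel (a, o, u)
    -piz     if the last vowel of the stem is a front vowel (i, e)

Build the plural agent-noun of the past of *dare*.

The final sound of *dare* is /e/, which is a vowel, so the past-tense suffix is -i, giving *darei*.
The past-tense form *darei* — last vowel /i/ (a high vowel) → -uf → *dareiuf*.
The agentive form *dareiuf* — last vowel /u/ (a back vowel) → -ku → *dareiufku*.

dareiufku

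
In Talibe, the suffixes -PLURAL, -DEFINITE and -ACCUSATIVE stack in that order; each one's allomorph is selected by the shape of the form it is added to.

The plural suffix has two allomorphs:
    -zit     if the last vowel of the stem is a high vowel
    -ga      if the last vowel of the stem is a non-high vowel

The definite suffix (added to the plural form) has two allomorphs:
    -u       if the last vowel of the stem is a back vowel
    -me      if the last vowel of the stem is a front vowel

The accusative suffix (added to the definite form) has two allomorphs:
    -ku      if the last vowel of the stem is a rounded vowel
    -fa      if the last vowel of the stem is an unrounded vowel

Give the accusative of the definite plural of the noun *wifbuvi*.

wifbuvizitmefa

Since the last vowel of *wifbuvi* is /i/ (a high vowel), it takes -zit, giving *wifbuvizit*.
The last vowel of the plural form *wifbuvizit* is /i/, which is a front vowel, so the definite suffix is -me, giving *wifbuvizitme*.
The definite form *wifbuvizitme* — last vowel /e/ (an unrounded vowel) → -fa → *wifbuvizitmefa*.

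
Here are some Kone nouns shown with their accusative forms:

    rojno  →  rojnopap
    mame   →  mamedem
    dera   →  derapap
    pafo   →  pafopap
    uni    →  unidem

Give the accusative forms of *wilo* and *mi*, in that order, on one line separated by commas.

wilopap, midem

The pattern is front/back vowel harmony: -dem when the last vowel of the stem is a front vowel (*mame*, *uni*); -pap when the last vowel of the stem is a back vowel (*rojno*, *dera*, *pafo*).
Since the last vowel of *wilo* is /o/ (a back vowel), it takes -pap, giving *wilopap*.
*mi* — last vowel /i/ (a front vowel) → -dem → *midem*.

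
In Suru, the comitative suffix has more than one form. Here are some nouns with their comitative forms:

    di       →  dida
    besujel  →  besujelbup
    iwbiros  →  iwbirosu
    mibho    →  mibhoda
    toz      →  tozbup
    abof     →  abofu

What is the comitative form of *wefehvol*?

wefehvolbup

The suffix is conditioned by the final sound: -u when the stem ends in a voiceless consonant (*iwbiros*, *abof*); -bup when the stem ends in a voiced consonant (*besujel*, *toz*); -da when the stem ends in a vowel (*di*, *mibho*).
Since the final sound of *wefehvol* is /l/ (a voiced consonant), it takes -bup, giving *wefehvolbup*.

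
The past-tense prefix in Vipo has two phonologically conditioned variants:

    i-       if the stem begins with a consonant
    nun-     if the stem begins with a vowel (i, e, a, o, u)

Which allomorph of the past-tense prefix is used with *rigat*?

Since the first sound of *rigat* is /r/ (a consonant), it takes i-.

i-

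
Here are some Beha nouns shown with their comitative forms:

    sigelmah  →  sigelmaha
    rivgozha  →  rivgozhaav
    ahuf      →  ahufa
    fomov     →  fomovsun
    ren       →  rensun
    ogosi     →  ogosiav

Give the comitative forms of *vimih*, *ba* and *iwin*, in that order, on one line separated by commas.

vimiha, baav, iwinsun

The suffix is conditioned by the final sound: -a when the stem ends in a voiceless consonant (*sigelmah*, *ahuf*); -sun when the stem ends in a voiced consonant (*fomov*, *ren*); -av when the stem ends in a vowel (*rivgozha*, *ogosi*).
*vimih* — final sound /h/ (a voiceless consonant) → -a → *vimiha*.
Since the final sound of *ba* is /a/ (a vowel), it takes -av, giving *baav*.
Since the final sound of *iwin* is /n/ (a voiced consonant), it takes -sun, giving *iwinsun*.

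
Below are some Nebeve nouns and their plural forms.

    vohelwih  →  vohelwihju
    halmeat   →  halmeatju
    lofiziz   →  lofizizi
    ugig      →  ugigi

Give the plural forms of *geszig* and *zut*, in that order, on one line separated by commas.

geszigi, zutju

Looking at the final consonant of each stem: -ju when the stem ends in a voiceless consonant (*vohelwih*, *halmeat*); -i when the stem ends in a voiced consonant (*lofiziz*, *ugig*).
The final consonant of *geszig* is /g/, which is voiced, so the suffix is -i, giving *geszigi*.
The final consonant of *zut* is /t/, which is voiceless, so the suffix is -ju, giving *zutju*.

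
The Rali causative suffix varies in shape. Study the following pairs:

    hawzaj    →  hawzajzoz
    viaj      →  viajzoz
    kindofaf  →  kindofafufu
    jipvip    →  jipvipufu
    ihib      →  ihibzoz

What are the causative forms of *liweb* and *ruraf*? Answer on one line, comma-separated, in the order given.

liwebzoz, rurafufu

The alternation tracks the final consonant of the stem — -ufu when the stem ends in a voiceless consonant (*kindofaf*, *jipvip*); -zoz when the stem ends in a voiced consonant (*hawzaj*, *viaj*, *ihib*).
Since the final consonant of *liweb* is /b/ (voiced), it takes -zoz, giving *liwebzoz*.
The final consonant of *ruraf* is /f/, which is voiceless, so the suffix is -ufu, giving *rurafufu*.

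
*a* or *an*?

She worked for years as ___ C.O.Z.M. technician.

a

The indefinite article is chosen by the initial *sound* of the following word, not its spelling.
The initialism *C.O.Z.M.* is read letter by letter; the first letter, C, is pronounced /siː/, which begins with a consonant sound.
So the article is *a*: She worked for years as a C.O.Z.M. technician.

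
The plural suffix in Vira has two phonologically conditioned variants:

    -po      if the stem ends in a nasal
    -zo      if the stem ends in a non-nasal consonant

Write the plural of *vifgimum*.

vifgimumpo

Since the final consonant of *vifgimum* is /m/ (a nasal), it takes -po, giving *vifgimumpo*.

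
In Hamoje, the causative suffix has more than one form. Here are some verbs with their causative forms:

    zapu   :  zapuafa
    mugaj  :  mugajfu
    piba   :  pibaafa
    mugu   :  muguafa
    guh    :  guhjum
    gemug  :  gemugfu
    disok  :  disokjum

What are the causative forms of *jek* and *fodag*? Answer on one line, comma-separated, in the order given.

The pattern is voicing of the final sound: -jum when the stem ends in a voiceless consonant (*guh*, *disok*); -fu when the stem ends in a voiced consonant (*mugaj*, *gemug*); -afa when the stem ends in a vowel (*zapu*, *piba*, *mugu*).
*jek* — final sound /k/ (a voiceless consonant) → -jum → *jekjum*.
*fodag* — final sound /g/ (a voiced consonant) → -fu → *fodagfu*.

jekjum, fodagfu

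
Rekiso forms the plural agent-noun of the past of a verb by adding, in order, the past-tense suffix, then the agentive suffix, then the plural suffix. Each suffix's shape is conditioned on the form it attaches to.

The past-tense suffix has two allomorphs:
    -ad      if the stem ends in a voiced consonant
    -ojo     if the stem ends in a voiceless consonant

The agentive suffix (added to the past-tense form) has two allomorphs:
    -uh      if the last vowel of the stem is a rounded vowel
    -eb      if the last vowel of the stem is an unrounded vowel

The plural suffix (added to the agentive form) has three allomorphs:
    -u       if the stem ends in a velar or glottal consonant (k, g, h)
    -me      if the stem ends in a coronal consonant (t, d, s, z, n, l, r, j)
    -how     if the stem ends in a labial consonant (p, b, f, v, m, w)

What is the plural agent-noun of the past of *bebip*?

*bebip* — final consonant /p/ (voiceless) → -ojo → *bebipojo*.
The past-tense form *bebipojo* — last vowel /o/ (a rounded vowel) → -uh → *bebipojouh*.
The agentive form *bebipojouh* — final consonant /h/ (velar/glottal) → -u → *bebipojouhu*.

bebipojouhu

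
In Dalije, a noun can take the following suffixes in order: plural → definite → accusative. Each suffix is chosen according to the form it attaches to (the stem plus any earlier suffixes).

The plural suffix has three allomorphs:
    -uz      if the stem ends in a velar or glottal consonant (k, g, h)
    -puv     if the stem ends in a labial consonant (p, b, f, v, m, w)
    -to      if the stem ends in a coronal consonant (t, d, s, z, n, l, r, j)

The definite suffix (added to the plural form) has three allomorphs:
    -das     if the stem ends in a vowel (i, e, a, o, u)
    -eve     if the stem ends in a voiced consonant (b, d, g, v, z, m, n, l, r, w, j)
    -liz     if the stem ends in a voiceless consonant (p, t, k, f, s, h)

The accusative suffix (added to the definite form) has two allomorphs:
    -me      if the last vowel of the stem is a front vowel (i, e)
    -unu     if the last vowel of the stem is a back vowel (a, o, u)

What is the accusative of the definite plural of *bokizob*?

*bokizob* — final consonant /b/ (labial) → -puv → *bokizobpuv*.
The final sound of the plural form *bokizobpuv* is /v/, which is a voiced consonant, so the definite suffix is -eve, giving *bokizobpuveve*.
The definite form *bokizobpuveve*: last vowel = /e/, a front vowel → -me → *bokizobpuveveme*.

bokizobpuveveme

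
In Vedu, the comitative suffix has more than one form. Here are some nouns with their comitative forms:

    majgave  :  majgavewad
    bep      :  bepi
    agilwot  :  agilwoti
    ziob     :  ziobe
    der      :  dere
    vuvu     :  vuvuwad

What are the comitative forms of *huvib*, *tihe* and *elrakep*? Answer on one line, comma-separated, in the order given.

The suffix is conditioned by the final sound: -i when the stem ends in a voiceless consonant (*bep*, *agilwot*); -e when the stem ends in a voiced consonant (*ziob*, *der*); -wad when the stem ends in a vowel (*majgave*, *vuvu*).
Since the final sound of *huvib* is /b/ (a voiced consonant), it takes -e, giving *huvibe*.
Since the final sound of *tihe* is /e/ (a vowel), it takes -wad, giving *tihewad*.
*elrakep* — final sound /p/ (a voiceless consonant) → -i → *elrakepi*.

huvibe, tihewad, elrakepi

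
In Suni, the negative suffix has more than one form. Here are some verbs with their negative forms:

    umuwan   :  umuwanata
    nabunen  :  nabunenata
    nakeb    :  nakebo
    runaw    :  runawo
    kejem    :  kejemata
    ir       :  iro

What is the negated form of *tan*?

tanata

Looking at the final consonant of each stem: -ata when the stem ends in a nasal (*umuwan*, *nabunen*, *kejem*); -o when the stem ends in a non-nasal consonant (*nakeb*, *runaw*, *ir*).
*tan* — final consonant /n/ (a nasal) → -ata → *tanata*.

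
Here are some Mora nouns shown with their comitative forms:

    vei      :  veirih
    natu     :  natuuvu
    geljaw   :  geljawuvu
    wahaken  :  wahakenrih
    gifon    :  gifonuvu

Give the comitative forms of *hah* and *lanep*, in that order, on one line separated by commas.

The alternation tracks the last vowel of the stem — -rih when the last vowel of the stem is a front vowel (*vei*, *wahaken*); -uvu when the last vowel of the stem is a back vowel (*natu*, *geljaw*, *gifon*).
Since the last vowel of *hah* is /a/ (a back vowel), it takes -uvu, giving *hahuvu*.
The last vowel of *lanep* is /e/, which is a front vowel, so the suffix is -rih, giving *laneprih*.

hahuvu, laneprih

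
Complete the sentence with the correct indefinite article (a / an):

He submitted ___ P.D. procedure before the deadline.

The indefinite article is chosen by the initial *sound* of the following word, not its spelling.
The initialism *P.D.* is read letter by letter; the first letter, P, is pronounced /piː/, which begins with a consonant sound.
So the article is *a*: He submitted a P.D. procedure before the deadline.

a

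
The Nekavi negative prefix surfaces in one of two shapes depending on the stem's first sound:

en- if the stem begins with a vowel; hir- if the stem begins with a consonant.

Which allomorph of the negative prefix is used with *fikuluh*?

hir-

The first sound of *fikuluh* is /f/, which is a consonant, so the prefix is hir-.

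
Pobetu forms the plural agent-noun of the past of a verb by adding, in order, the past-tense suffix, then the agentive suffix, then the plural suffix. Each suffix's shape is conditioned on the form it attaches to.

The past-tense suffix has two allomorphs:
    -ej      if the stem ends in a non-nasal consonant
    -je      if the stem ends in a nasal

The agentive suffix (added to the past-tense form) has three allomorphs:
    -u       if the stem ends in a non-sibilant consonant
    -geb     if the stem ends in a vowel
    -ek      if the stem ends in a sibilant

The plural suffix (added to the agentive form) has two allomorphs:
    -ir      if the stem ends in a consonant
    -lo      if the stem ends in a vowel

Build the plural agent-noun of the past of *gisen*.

gisenjegebir

*gisen*: final consonant = /n/, a nasal → -je → *gisenje*.
Since the final sound of the past-tense form *gisenje* is /e/ (a vowel), it takes -geb, giving *gisenjegeb*.
The final sound of the agentive form *gisenjegeb* is /b/, which is a consonant, so the plural suffix is -ir, giving *gisenjegebir*.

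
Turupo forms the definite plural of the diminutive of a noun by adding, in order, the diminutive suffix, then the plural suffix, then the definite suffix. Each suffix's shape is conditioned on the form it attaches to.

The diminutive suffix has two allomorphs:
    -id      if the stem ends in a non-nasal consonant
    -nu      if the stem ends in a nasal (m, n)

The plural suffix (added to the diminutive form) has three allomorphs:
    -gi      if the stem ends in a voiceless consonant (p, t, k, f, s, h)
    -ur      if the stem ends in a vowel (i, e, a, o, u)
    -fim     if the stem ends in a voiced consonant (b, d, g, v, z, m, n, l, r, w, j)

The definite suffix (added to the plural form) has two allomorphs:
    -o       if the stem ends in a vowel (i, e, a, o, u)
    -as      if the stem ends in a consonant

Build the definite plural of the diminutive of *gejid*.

gejididfimas

*gejid*: final consonant = /d/, non-nasal → -id → *gejidid*.
The diminutive form *gejidid* — final sound /d/ (a voiced consonant) → -fim → *gejididfim*.
The final sound of the plural form *gejididfim* is /m/, which is a consonant, so the definite suffix is -as, giving *gejididfimas*.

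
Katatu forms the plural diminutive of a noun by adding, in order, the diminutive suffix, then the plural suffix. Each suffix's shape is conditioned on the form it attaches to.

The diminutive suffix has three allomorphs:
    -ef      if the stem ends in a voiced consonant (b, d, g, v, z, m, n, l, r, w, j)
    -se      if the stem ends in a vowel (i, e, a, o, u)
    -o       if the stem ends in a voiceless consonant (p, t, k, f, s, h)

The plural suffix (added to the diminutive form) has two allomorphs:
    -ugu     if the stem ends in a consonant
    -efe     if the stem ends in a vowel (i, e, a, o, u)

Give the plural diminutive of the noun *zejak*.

*zejak* — final sound /k/ (a voiceless consonant) → -o → *zejako*.
The diminutive form *zejako*: final sound = /o/, a vowel → -efe → *zejakoefe*.

zejakoefe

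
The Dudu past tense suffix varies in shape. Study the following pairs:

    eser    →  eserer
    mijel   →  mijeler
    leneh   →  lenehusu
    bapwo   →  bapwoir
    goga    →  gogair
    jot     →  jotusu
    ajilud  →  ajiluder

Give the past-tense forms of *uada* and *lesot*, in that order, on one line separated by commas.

uadair, lesotusu

The pattern is voicing of the final sound: -usu when the stem ends in a voiceless consonant (*leneh*, *jot*); -er when the stem ends in a voiced consonant (*eser*, *mijel*, *ajilud*); -ir when the stem ends in a vowel (*bapwo*, *goga*).
*uada* — final sound /a/ (a vowel) → -ir → *uadair*.
The final sound of *lesot* is /t/, which is a voiceless consonant, so the suffix is -usu, giving *lesotusu*.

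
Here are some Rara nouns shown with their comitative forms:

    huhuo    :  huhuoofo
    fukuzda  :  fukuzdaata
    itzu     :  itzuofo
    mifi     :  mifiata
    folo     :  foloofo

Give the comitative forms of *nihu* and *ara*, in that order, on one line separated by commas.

nihuofo, araata

The alternation tracks the last vowel of the stem — -ofo when the last vowel of the stem is a rounded vowel (*huhuo*, *itzu*, *folo*); -ata when the last vowel of the stem is an unrounded vowel (*fukuzda*, *mifi*).
*nihu*: last vowel = /u/, a rounded vowel → -ofo → *nihuofo*.
*ara* — last vowel /a/ (an unrounded vowel) → -ata → *araata*.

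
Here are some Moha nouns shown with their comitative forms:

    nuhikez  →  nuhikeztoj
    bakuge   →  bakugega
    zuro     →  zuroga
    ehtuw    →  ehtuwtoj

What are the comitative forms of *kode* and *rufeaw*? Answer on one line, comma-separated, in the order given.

kodega, rufeawtoj

The pattern is consonant vs. vowel: -toj when the stem ends in a consonant (*nuhikez*, *ehtuw*); -ga when the stem ends in a vowel (*bakuge*, *zuro*).
The final sound of *kode* is /e/, which is a vowel, so the suffix is -ga, giving *kodega*.
*rufeaw*: final sound = /w/, a consonant → -toj → *rufeawtoj*.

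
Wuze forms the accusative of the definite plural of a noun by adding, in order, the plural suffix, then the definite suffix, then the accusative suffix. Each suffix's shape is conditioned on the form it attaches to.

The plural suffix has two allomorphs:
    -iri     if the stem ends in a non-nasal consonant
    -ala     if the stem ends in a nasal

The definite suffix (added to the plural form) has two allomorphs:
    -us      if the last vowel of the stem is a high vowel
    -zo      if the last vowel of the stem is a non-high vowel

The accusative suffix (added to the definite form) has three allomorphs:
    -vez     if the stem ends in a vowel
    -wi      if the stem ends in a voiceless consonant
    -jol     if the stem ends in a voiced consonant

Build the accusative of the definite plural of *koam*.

*koam* — final consonant /m/ (a nasal) → -ala → *koamala*.
The plural form *koamala*: last vowel = /a/, a non-high vowel → -zo → *koamalazo*.
The definite form *koamalazo*: final sound = /o/, a vowel → -vez → *koamalazovez*.

koamalazovez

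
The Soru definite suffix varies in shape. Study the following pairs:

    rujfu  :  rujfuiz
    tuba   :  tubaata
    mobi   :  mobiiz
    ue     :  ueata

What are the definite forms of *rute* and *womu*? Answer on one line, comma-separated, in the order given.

The pattern is height harmony: -iz when the last vowel of the stem is a high vowel (*rujfu*, *mobi*); -ata when the last vowel of the stem is a non-high vowel (*tuba*, *ue*).
The last vowel of *rute* is /e/, which is a non-high vowel, so the suffix is -ata, giving *ruteata*.
*womu* — last vowel /u/ (a high vowel) → -iz → *womuiz*.

ruteata, womuiz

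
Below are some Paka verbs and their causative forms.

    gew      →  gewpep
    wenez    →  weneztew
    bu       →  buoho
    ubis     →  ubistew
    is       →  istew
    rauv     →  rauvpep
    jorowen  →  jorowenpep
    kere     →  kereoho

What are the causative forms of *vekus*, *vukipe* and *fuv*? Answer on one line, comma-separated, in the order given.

vekustew, vukipeoho, fuvpep

Looking at the final sound of each stem: -tew when the stem ends in a sibilant (*wenez*, *ubis*, *is*); -pep when the stem ends in a non-sibilant consonant (*gew*, *rauv*, *jorowen*); -oho when the stem ends in a vowel (*bu*, *kere*).
Since the final sound of *vekus* is /s/ (a sibilant), it takes -tew, giving *vekustew*.
The final sound of *vukipe* is /e/, which is a vowel, so the suffix is -oho, giving *vukipeoho*.
*fuv* — final sound /v/ (a non-sibilant consonant) → -pep → *fuvpep*.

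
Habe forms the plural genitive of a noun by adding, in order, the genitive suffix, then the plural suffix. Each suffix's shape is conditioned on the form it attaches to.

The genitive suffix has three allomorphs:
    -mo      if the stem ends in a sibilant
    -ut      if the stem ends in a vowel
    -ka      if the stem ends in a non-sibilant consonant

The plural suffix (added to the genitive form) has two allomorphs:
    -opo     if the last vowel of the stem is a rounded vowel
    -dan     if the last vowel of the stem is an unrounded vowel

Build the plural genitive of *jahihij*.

The final sound of *jahihij* is /j/, which is a non-sibilant consonant, so the genitive suffix is -ka, giving *jahihijka*.
Since the last vowel of the genitive form *jahihijka* is /a/ (an unrounded vowel), it takes -dan, giving *jahihijkadan*.

jahihijkadan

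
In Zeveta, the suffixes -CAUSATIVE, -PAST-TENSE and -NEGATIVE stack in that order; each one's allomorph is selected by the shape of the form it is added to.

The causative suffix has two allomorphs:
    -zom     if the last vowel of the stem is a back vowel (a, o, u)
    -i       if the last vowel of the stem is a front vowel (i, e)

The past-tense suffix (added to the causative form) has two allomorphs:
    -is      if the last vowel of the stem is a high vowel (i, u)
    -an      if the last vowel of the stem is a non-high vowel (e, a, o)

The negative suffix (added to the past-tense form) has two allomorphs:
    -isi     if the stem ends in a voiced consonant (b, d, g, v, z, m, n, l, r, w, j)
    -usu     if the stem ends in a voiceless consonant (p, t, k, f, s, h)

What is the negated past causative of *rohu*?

rohuzomanisi

*rohu*: last vowel = /u/, a back vowel → -zom → *rohuzom*.
The last vowel of the causative form *rohuzom* is /o/, which is a non-high vowel, so the past-tense suffix is -an, giving *rohuzoman*.
The past-tense form *rohuzoman* — final consonant /n/ (voiced) → -isi → *rohuzomanisi*.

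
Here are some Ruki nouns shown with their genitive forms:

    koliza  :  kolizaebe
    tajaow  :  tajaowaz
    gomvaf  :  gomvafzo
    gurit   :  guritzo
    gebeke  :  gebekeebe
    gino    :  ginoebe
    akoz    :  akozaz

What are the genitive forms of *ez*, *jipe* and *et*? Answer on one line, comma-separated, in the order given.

ezaz, jipeebe, etzo

The pattern is voicing of the final sound: -zo when the stem ends in a voiceless consonant (*gomvaf*, *gurit*); -az when the stem ends in a voiced consonant (*tajaow*, *akoz*); -ebe when the stem ends in a vowel (*koliza*, *gebeke*, *gino*).
*ez*: final sound = /z/, a voiced consonant → -az → *ezaz*.
The final sound of *jipe* is /e/, which is a vowel, so the suffix is -ebe, giving *jipeebe*.
*et*: final sound = /t/, a voiceless consonant → -zo → *etzo*.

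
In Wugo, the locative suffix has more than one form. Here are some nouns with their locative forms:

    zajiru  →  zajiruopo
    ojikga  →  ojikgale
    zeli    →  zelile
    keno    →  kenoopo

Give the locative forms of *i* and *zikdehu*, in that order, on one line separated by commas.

ile, zikdehuopo

The alternation tracks the last vowel of the stem — -opo when the last vowel of the stem is a rounded vowel (*zajiru*, *keno*); -le when the last vowel of the stem is an unrounded vowel (*ojikga*, *zeli*).
*i*: last vowel = /i/, an unrounded vowel → -le → *ile*.
*zikdehu*: last vowel = /u/, a rounded vowel → -opo → *zikdehuopo*.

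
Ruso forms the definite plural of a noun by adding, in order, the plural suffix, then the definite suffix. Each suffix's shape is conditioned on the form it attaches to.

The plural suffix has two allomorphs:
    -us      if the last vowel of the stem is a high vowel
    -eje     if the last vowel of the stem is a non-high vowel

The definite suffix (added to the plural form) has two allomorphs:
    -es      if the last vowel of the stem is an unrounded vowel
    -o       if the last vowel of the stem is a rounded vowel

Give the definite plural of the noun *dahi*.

Since the last vowel of *dahi* is /i/ (a high vowel), it takes -us, giving *dahius*.
The plural form *dahius* — last vowel /u/ (a rounded vowel) → -o → *dahiuso*.

dahiuso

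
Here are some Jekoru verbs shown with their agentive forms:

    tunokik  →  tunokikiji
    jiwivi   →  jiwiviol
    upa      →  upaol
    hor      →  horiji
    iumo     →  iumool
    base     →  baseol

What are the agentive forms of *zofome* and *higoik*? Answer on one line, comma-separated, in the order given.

The pattern is consonant vs. vowel: -iji when the stem ends in a consonant (*tunokik*, *hor*); -ol when the stem ends in a vowel (*jiwivi*, *upa*, *iumo*, *base*).
*zofome* — final sound /e/ (a vowel) → -ol → *zofomeol*.
*higoik* — final sound /k/ (a consonant) → -iji → *higoikiji*.

zofomeol, higoikiji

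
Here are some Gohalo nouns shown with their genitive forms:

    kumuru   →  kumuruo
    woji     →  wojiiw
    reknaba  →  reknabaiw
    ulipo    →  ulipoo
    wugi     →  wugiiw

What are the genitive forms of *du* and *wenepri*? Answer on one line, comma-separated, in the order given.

The suffix is conditioned by the last vowel: -o when the last vowel of the stem is a rounded vowel (*kumuru*, *ulipo*); -iw when the last vowel of the stem is an unrounded vowel (*woji*, *reknaba*, *wugi*).
The last vowel of *du* is /u/, which is a rounded vowel, so the suffix is -o, giving *duo*.
The last vowel of *wenepri* is /i/, which is an unrounded vowel, so the suffix is -iw, giving *wenepriiw*.

duo, wenepriiw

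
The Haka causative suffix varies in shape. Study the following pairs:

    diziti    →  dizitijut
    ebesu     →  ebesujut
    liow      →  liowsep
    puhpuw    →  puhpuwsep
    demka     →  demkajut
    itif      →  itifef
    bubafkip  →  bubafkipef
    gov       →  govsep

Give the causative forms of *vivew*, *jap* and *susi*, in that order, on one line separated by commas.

The suffix is conditioned by the final sound: -ef when the stem ends in a voiceless consonant (*itif*, *bubafkip*); -sep when the stem ends in a voiced consonant (*liow*, *puhpuw*, *gov*); -jut when the stem ends in a vowel (*diziti*, *ebesu*, *demka*).
The final sound of *vivew* is /w/, which is a voiced consonant, so the suffix is -sep, giving *vivewsep*.
*jap* — final sound /p/ (a voiceless consonant) → -ef → *japef*.
Since the final sound of *susi* is /i/ (a vowel), it takes -jut, giving *susijut*.

vivewsep, japef, susijut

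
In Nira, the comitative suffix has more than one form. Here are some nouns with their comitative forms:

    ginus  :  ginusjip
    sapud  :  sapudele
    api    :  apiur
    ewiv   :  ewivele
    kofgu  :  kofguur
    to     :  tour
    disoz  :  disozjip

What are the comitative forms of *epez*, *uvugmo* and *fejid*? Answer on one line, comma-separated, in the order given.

epezjip, uvugmour, fejidele

The pattern is sibilance of the final sound: -jip when the stem ends in a sibilant (*ginus*, *disoz*); -ele when the stem ends in a non-sibilant consonant (*sapud*, *ewiv*); -ur when the stem ends in a vowel (*api*, *kofgu*, *to*).
*epez*: final sound = /z/, a sibilant → -jip → *epezjip*.
*uvugmo* — final sound /o/ (a vowel) → -ur → *uvugmour*.
The final sound of *fejid* is /d/, which is a non-sibilant consonant, so the suffix is -ele, giving *fejidele*.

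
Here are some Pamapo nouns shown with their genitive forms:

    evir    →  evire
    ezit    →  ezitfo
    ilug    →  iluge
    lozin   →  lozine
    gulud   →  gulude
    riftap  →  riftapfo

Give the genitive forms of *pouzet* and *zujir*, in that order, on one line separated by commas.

The alternation tracks the final consonant of the stem — -fo when the stem ends in a voiceless consonant (*ezit*, *riftap*); -e when the stem ends in a voiced consonant (*evir*, *ilug*, *lozin*, *gulud*).
Since the final consonant of *pouzet* is /t/ (voiceless), it takes -fo, giving *pouzetfo*.
*zujir*: final consonant = /r/, voiced → -e → *zujire*.

pouzetfo, zujire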